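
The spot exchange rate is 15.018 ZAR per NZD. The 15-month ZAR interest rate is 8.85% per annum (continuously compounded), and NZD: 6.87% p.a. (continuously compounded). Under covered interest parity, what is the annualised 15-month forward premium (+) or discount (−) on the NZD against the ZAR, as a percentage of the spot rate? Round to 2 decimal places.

T = 15/12 years.
No-arbitrage forward: 15.018 × 1.116976 / 1.0896701 = 15.394334 ZAR/NZD.
(F − S)/S ÷ T = (15.394334 − 15.018)/15.018/(15/12) = 0.020047 → 2.00%.

+2.00%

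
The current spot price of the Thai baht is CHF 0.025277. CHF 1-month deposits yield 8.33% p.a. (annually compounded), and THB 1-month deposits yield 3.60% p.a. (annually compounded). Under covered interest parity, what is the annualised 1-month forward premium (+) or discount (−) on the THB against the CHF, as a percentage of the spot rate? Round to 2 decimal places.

T = 1/12 years.
CIP forward (CHF per THB) = 0.025277 × 1.0066899/1.0029516 = 0.025371215.
Annualised premium = (F − S)/S × (1/T) = (0.025371215 − 0.025277)/0.025277 ÷ (1/12) = 4.47%.

+4.47%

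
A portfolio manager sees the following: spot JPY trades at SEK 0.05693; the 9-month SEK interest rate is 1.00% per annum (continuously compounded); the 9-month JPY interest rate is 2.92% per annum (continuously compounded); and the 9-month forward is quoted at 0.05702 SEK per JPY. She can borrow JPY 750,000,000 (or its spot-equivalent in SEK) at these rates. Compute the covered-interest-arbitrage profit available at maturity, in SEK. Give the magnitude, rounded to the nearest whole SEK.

T = 9/12 years.
Invest the JPY and cover forward: 750,000,000 × 1.0221415652 × 0.05702 = SEK 43,711,884.04.
Convert at spot and invest in SEK: 750,000,000 × 0.05693 × 1.0075281954 = SEK 43,018,935.12.
The quoted forward overvalues JPY, so borrow SEK, buy JPY at spot, deposit the JPY at 2.92%, and sell the proceeds forward at 0.05702.
Profit = 43,711,884.04 − 43,018,935.12 = SEK 692,949.

SEK 692,949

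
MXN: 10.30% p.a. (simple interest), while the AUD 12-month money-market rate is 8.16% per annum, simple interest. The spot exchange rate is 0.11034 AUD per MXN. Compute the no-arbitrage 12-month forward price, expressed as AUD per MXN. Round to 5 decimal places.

0.10820

T = 1 year.
AUD accumulates by 1 + 0.0816×1 = 1.081600.
MXN growth factor: 1 + 0.1030×1 = 1.103000.
So F = 0.11034 × 1.081600 / 1.103000 = 0.1081992 (AUD/MXN).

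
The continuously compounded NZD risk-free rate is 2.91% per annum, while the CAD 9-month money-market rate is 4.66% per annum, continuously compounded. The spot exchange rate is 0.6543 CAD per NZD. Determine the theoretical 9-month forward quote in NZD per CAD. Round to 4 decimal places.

1.5084

T = 9/12 years.
CAD accumulates by e^(0.0466×9/12) = 1.0355679.
NZD growth factor: e^(0.0291×9/12) = 1.0220649.
Forward (CAD per NZD) = 0.6543 × 1.0355679 / 1.0220649 = 0.6629443.
Quoted the other way: 1/0.6629443 = 1.5084 NZD per CAD.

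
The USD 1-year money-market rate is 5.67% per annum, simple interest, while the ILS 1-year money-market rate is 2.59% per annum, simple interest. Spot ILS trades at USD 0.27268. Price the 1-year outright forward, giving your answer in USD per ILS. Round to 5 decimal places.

T = 1 year.
Growth of 1 USD over T: 1 + 0.0567×1 = 1.056700.
ILS accumulates by 1 + 0.0259×1 = 1.025900.
CIP: F = S · (grow USD)/(grow ILS) = 0.27268 × 1.056700/1.025900 = 0.2808665 USD per ILS.

0.28087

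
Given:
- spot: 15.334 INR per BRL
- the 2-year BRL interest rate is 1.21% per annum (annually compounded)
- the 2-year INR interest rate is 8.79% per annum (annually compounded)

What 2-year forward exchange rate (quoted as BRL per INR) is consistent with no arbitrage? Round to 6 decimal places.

T = 2 years.
INR growth factor: (1 + 0.0879)^2 = 1.1835264.
BRL growth factor: (1 + 0.0121)^2 = 1.0243464.
So F = 15.334 × 1.1835264 / 1.0243464 = 17.71685 (INR/BRL).
Invert for BRL per INR: 1 / 17.71685 = 0.056443.

0.056443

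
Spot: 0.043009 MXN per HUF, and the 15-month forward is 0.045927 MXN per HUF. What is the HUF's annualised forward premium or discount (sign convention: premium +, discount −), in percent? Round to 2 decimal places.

T = 15/12 years.
(F − S)/S = (0.045927 − 0.043009)/0.043009 = 0.0678463.
×(1/T) gives 5.43% p.a.

+5.43%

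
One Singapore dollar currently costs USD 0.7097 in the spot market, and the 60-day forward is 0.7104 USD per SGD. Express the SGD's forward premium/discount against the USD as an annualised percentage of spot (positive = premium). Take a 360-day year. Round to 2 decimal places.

T = 60/360 years.
(F − S)/S = (0.7104 − 0.7097)/0.7097 = 0.0009863.
Annualise by dividing by T: 0.0009863 / (60/360) = 0.005918 → 0.59%.

+0.59%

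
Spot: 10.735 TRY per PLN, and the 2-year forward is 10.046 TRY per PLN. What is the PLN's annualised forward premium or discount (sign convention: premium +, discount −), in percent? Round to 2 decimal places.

T = 2 years.
Period premium: (10.046 − 10.735)/10.735 = -0.0641826.
Annualise by dividing by T: -0.0641826 / 2 = -0.032091 → -3.21%.

-3.21%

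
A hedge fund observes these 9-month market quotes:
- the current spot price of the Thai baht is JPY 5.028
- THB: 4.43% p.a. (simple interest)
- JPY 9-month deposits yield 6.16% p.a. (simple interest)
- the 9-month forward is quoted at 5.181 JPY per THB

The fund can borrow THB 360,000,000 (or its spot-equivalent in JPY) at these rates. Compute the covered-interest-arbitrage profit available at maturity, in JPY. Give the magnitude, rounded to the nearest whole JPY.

JPY 33,424,245

T = 9/12 years.
Keep in THB, deliver into the forward: 360,000,000·1.033225·5.181 = JPY 1,927,129,941.00.
Swap to JPY now, deposit: 360,000,000·5.028·1.046200 = JPY 1,893,705,696.00.
The quoted forward overvalues THB, so borrow JPY, buy THB at spot, deposit the THB at 4.43%, and sell the proceeds forward at 5.181.
Arbitrage profit = |1,927,129,941.00 − 1,893,705,696.00| = JPY 33,424,245.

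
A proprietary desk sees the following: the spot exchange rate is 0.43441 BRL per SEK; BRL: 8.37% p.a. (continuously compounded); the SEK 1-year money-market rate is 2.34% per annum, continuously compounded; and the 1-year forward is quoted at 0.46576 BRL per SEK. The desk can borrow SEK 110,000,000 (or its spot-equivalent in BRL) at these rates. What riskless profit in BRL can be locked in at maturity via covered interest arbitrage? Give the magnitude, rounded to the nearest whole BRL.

BRL 489,737

T = 1 year.
Invest the SEK and cover forward: 110,000,000 × 1.023675928 × 0.46576 = BRL 52,446,603.02.
Convert at spot and invest in BRL: 110,000,000 × 0.43441 × 1.0873026541 = BRL 51,956,866.06.
The quoted forward overvalues SEK, so borrow BRL, buy SEK at spot, deposit the SEK at 2.34%, and sell the proceeds forward at 0.46576.
Arbitrage profit = |52,446,603.02 − 51,956,866.06| = BRL 489,737.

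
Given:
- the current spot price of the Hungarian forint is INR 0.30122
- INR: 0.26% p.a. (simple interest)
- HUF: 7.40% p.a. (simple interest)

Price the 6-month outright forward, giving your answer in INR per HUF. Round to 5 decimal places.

T = 6/12 years.
INR growth factor: 1 + 0.0026×6/12 = 1.001300.
HUF accumulates by 1 + 0.0740×6/12 = 1.037000.
Forward (INR per HUF) = 0.30122 × 1.001300 / 1.037000 = 0.2908501.

0.29085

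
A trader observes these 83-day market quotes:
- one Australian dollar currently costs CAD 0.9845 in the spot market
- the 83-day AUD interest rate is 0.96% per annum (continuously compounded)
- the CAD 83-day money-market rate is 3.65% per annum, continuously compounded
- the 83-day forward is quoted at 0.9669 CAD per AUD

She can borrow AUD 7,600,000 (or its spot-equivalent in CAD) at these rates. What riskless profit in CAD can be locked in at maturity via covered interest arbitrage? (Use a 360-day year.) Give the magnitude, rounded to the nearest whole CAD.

T = 83/360 years.
Invest the AUD and cover forward: 7,600,000 × 1.002215785 × 0.9669 = CAD 7,364,722.56.
Convert at spot and invest in CAD: 7,600,000 × 0.9845 × 1.008450786 = CAD 7,545,430.47.
The quoted forward undervalues AUD, so borrow AUD, convert to CAD at spot, deposit the CAD at 3.65%, and buy AUD forward at 0.9669 to cover the loan.
The gap between the two covered legs is CAD 180,708.

CAD 180,708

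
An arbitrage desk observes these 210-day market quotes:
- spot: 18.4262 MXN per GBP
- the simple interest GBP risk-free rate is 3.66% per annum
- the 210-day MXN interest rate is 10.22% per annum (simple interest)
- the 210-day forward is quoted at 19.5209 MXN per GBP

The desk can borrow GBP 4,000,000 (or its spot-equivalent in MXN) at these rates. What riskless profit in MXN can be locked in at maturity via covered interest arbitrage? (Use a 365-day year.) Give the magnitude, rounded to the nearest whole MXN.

T = 210/365 years.
Route A — deposit GBP, sell forward: 4,000,000 × 1.0210575342 × 19.5209 = MXN 79,727,848.08.
Route B — convert at spot, deposit MXN: 4,000,000 × 18.4262 × 1.058800 = MXN 78,038,642.24.
The quoted forward overvalues GBP, so borrow MXN, buy GBP at spot, deposit the GBP at 3.66%, and sell the proceeds forward at 19.5209.
Profit = 79,727,848.08 − 78,038,642.24 = MXN 1,689,206.

MXN 1,689,206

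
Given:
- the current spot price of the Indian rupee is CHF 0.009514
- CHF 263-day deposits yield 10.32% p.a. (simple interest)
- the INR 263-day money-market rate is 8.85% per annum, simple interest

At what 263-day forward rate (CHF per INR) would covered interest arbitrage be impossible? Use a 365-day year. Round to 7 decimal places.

T = 263/365 years.
Growth of 1 CHF over T: 1 + 0.1032×263/365 = 1.0743605.
Growth of 1 INR over T: 1 + 0.0885×263/365 = 1.0637685.
CIP: F = S · (grow CHF)/(grow INR) = 0.009514 × 1.0743605/1.0637685 = 0.009608731 CHF per INR.

0.0096087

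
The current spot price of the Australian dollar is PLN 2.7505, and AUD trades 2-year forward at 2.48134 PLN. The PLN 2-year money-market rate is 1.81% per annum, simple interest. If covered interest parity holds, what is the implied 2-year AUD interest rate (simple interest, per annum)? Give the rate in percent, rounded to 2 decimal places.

T = 2 years.
By CIP, F/S equals the PLN-to-AUD growth ratio: 2.48134/2.7505 = 0.9021414.
PLN growth factor: 1 + 0.0181×2 = 1.036200.
So the AUD growth factor = 1.1486004.
(1.1486004 − 1)/T = 0.074300, i.e. 7.43%.

7.43%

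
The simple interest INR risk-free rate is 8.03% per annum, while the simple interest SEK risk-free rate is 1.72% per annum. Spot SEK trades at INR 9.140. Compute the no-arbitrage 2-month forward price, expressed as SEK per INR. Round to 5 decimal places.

T = 2/12 years.
Growth of 1 INR over T: 1 + 0.0803×2/12 = 1.0133833.
Growth of 1 SEK over T: 1 + 0.0172×2/12 = 1.0028667.
So F = 9.14 × 1.0133833 / 1.0028667 = 9.235847 (INR/SEK).
Quoted the other way: 1/9.235847 = 0.10827 SEK per INR.

0.10827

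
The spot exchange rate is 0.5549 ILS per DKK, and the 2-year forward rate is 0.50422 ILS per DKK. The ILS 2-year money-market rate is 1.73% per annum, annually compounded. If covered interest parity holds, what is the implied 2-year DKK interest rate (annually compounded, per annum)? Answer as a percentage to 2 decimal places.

6.72%

T = 2 years.
CIP gives F = S · g_ILS/g_DKK, so g_ILS/g_DKK = 0.50422/0.5549 = 0.9086682.
The ILS side grows by (1 + 0.0173)^2 = 1.0348993.
That pins the DKK growth at 1.1389188.
r = 1.1389188^(1/2) − 1 = 0.067201 → 6.72%.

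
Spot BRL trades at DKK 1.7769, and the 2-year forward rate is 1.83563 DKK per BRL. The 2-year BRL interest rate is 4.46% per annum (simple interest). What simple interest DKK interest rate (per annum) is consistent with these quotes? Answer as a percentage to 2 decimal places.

6.26%

T = 2 years.
F/S = 1.83563/1.7769 = 1.0330519 = (growth of DKK) / (growth of BRL).
BRL growth factor: 1 + 0.0446×2 = 1.089200.
Hence g_DKK = 1.1252001.
(1.1252001 − 1)/T = 0.062600, i.e. 6.26%.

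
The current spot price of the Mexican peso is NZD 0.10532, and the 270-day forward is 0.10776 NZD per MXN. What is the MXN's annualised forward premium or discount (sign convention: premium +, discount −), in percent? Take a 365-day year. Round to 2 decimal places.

+3.13%

T = 270/365 years.
MXN trades forward at +2.31675% vs spot over the period.
×(1/T) gives 3.13% p.a.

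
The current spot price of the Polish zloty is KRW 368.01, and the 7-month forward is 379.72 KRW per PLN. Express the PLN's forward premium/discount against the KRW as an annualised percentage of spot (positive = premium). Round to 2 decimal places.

T = 7/12 years.
Period premium: (379.72 − 368.01)/368.01 = 0.0318198.
Annualise by dividing by T: 0.0318198 / (7/12) = 0.054548 → 5.45%.

+5.45%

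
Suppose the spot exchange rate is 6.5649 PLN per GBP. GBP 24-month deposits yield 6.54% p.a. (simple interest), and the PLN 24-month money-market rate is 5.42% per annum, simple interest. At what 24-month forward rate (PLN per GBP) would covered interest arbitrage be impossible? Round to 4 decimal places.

6.4349

T = 2 years.
PLN growth factor: 1 + 0.0542×2 = 1.108400.
GBP accumulates by 1 + 0.0654×2 = 1.130800.
So F = 6.5649 × 1.108400 / 1.130800 = 6.434856 (PLN/GBP).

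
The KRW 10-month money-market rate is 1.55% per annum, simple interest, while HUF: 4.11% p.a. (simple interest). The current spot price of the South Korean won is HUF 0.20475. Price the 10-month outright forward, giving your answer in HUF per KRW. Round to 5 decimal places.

T = 10/12 years.
HUF accumulates by 1 + 0.0411×10/12 = 1.034250.
KRW accumulates by 1 + 0.0155×10/12 = 1.0129167.
Forward (HUF per KRW) = 0.20475 × 1.034250 / 1.0129167 = 0.2090623.

0.20906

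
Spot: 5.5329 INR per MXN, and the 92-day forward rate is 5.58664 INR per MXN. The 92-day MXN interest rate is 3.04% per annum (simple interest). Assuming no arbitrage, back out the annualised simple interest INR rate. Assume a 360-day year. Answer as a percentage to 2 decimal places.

6.87%

T = 92/360 years.
CIP gives F = S · g_INR/g_MXN, so g_INR/g_MXN = 5.58664/5.5329 = 1.0097128.
The MXN side grows by 1 + 0.0304×92/360 = 1.0077689.
That pins the INR growth at 1.0175572.
r = (1.0175572 − 1)/(92/360) = 0.068702 → 6.87%.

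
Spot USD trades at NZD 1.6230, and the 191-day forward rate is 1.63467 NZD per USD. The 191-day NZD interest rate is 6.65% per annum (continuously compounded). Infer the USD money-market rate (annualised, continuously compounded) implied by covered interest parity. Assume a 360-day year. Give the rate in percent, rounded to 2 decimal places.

5.30%

T = 191/360 years.
By CIP, F/S equals the NZD-to-USD growth ratio: 1.63467/1.623 = 1.0071904.
NZD growth factor: e^(0.0665×191/360) = 1.0359117.
So the USD growth factor = 1.0285163.
r = ln(1.0285163)/(191/360) = 0.052996 → 5.30%.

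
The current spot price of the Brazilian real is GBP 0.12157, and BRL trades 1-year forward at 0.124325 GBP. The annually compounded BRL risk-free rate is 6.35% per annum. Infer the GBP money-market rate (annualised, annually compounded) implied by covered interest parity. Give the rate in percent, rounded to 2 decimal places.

T = 1 year.
F/S = 0.124325/0.12157 = 1.0226618 = (growth of GBP) / (growth of BRL).
BRL growth factor: (1 + 0.0635)^1 = 1.063500.
That pins the GBP growth at 1.0876008.
r = 1.0876008^(1/1) − 1 = 0.087601 → 8.76%.

8.76%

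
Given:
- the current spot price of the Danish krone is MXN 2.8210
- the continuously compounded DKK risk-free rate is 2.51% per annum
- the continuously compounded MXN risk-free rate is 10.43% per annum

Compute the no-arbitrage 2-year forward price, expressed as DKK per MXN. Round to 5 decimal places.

0.30256

T = 2 years.
Growth of 1 MXN over T: e^(0.1043×2) = 1.2319521.
DKK accumulates by e^(0.0251×2) = 1.0514814.
Forward (MXN per DKK) = 2.821 × 1.2319521 / 1.0514814 = 3.305182.
Quoted the other way: 1/3.305182 = 0.30256 DKK per MXN.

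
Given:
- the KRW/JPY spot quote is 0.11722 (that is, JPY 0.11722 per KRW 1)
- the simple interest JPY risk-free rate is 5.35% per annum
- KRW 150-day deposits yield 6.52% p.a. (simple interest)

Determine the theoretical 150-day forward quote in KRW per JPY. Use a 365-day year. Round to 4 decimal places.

T = 150/365 years.
JPY accumulates by 1 + 0.0535×150/365 = 1.0219863.
KRW growth factor: 1 + 0.0652×150/365 = 1.0267945.
CIP: F = S · (grow JPY)/(grow KRW) = 0.11722 × 1.0219863/1.0267945 = 0.1166711 JPY per KRW.
Quoted the other way: 1/0.1166711 = 8.5711 KRW per JPY.

8.5711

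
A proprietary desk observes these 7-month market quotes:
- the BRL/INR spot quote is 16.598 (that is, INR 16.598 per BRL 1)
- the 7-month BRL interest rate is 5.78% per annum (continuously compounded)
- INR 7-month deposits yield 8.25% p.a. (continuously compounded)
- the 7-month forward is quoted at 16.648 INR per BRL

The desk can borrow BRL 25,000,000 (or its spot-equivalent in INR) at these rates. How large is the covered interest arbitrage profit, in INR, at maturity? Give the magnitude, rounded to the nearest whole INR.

T = 7/12 years.
Keep in BRL, deliver into the forward: 25,000,000·1.03429151595·16.648 = INR 430,472,128.94.
Swap to INR now, deposit: 25,000,000·16.598·1.04930180985 = INR 435,407,786.00.
The quoted forward undervalues BRL, so borrow BRL, convert to INR at spot, deposit the INR at 8.25%, and buy BRL forward at 16.648 to cover the loan.
Profit = 435,407,786.00 − 430,472,128.94 = INR 4,935,657.

INR 4,935,657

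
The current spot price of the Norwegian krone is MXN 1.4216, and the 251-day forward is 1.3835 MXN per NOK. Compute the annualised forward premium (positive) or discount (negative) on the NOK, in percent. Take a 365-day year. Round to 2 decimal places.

T = 251/365 years.
(F − S)/S = (1.3835 − 1.4216)/1.4216 = -0.0268008.
Annualise by dividing by T: -0.0268008 / (251/365) = -0.038973 → -3.90%.

-3.90%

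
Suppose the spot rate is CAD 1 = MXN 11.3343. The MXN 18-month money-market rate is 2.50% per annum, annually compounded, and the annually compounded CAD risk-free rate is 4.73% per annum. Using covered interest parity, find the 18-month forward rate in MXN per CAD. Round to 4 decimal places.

10.9742

T = 18/12 years.
MXN growth factor: (1 + 0.0250)^(18/12) = 1.03773341.
CAD growth factor: (1 + 0.0473)^(18/12) = 1.07178248.
So F = 11.3343 × 1.03773341 / 1.07178248 = 10.974225 (MXN/CAD).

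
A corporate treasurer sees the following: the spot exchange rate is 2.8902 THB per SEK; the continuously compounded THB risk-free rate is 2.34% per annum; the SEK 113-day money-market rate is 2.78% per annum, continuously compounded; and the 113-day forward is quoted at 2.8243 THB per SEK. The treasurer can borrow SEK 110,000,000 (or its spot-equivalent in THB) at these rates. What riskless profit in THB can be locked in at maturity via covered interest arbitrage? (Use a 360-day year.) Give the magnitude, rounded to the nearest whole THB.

THB 6,869,904

T = 113/360 years.
Invest the SEK and cover forward: 110,000,000 × 1.0087642946 × 2.8243 = THB 313,395,829.70.
Convert at spot and invest in THB: 110,000,000 × 2.8902 × 1.00737204068 = THB 320,265,733.92.
The quoted forward undervalues SEK, so borrow SEK, convert to THB at spot, deposit the THB at 2.34%, and buy SEK forward at 2.8243 to cover the loan.
The gap between the two covered legs is THB 6,869,904.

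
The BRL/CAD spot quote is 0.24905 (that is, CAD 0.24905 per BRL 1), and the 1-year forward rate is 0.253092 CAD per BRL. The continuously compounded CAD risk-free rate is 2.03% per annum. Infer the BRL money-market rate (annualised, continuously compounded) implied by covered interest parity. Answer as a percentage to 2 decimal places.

T = 1 year.
F/S = 0.253092/0.24905 = 1.0162297 = (growth of CAD) / (growth of BRL).
The CAD side grows by e^(0.0203×1) = 1.0205074.
Hence g_BRL = 1.0042094.
r = ln(1.0042094)/1 = 0.004201 → 0.42%.

0.42%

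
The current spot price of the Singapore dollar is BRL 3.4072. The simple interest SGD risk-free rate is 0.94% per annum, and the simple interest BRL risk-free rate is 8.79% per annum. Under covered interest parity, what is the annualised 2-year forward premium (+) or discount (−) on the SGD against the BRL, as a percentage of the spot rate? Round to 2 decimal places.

T = 2 years.
F = S · g_BRL/g_SGD = 3.4072 × 1.175800/1.018800 = 3.9322593.
(F − S)/S ÷ T = (3.9322593 − 3.4072)/3.4072/2 = 0.077051 → 7.71%.

+7.71%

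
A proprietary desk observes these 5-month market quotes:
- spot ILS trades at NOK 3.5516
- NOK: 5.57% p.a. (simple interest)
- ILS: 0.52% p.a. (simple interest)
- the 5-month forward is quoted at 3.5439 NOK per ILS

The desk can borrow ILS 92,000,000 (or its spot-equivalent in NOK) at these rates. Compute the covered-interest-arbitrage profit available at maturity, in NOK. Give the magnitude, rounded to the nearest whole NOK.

NOK 7,585,241

T = 5/12 years.
Route A — deposit ILS, sell forward: 92,000,000 × 1.00216666667 × 3.5439 = NOK 326,745,217.40.
Route B — convert at spot, deposit NOK: 92,000,000 × 3.5516 × 1.02320833333 = NOK 334,330,457.93.
The quoted forward undervalues ILS, so borrow ILS, convert to NOK at spot, deposit the NOK at 5.57%, and buy ILS forward at 3.5439 to cover the loan.
The gap between the two covered legs is NOK 7,585,241.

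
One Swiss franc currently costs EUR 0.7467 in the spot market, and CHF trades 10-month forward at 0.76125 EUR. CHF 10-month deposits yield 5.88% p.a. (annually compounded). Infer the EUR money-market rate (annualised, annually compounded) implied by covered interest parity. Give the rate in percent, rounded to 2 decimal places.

8.36%

T = 10/12 years.
By CIP, F/S equals the EUR-to-CHF growth ratio: 0.76125/0.7467 = 1.0194857.
CHF growth factor: (1 + 0.0588)^(10/12) = 1.0487652.
That pins the EUR growth at 1.0692011.
r = 1.0692011^(12/10) − 1 = 0.083606 → 8.36%.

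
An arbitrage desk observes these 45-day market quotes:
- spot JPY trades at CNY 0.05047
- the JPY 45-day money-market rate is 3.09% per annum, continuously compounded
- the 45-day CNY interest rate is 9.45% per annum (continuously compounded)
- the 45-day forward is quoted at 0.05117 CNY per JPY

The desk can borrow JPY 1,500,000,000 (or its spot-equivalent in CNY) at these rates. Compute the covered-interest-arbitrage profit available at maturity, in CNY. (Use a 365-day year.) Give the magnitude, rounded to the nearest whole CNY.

CNY 455,790

T = 45/365 years.
Invest the JPY and cover forward: 1,500,000,000 × 1.0038168547 × 0.05117 = CNY 77,047,962.68.
Convert at spot and invest in CNY: 1,500,000,000 × 0.05047 × 1.0117188185 = CNY 76,592,173.15.
The quoted forward overvalues JPY, so borrow CNY, buy JPY at spot, deposit the JPY at 3.09%, and sell the proceeds forward at 0.05117.
Arbitrage profit = |77,047,962.68 − 76,592,173.15| = CNY 455,790.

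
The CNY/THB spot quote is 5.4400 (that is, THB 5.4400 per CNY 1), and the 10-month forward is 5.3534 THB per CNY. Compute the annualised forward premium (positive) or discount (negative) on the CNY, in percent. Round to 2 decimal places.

-1.91%

T = 10/12 years.
CNY trades forward at -1.59191% vs spot over the period.
Per annum: -0.0159191 / (10/12) = -0.019103 = -1.91%.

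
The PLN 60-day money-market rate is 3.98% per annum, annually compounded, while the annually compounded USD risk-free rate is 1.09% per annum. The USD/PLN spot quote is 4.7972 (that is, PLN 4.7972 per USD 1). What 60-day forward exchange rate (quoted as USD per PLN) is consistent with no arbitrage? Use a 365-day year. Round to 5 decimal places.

0.20749

T = 60/365 years.
PLN accumulates by (1 + 0.0398)^(60/365) = 1.0064362.
Growth of 1 USD over T: (1 + 0.0109)^(60/365) = 1.0017837.
CIP: F = S · (grow PLN)/(grow USD) = 4.7972 × 1.0064362/1.0017837 = 4.819479 PLN per USD.
Invert for USD per PLN: 1 / 4.819479 = 0.20749.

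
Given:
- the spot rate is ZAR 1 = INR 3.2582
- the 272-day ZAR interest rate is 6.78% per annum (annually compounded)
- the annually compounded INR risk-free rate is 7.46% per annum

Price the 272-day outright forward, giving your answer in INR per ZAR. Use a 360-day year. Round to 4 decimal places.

T = 272/360 years.
Growth of 1 INR over T: (1 + 0.0746)^(272/360) = 1.0558658.
Growth of 1 ZAR over T: (1 + 0.0678)^(272/360) = 1.0508137.
So F = 3.2582 × 1.0558658 / 1.0508137 = 3.273865 (INR/ZAR).

3.2739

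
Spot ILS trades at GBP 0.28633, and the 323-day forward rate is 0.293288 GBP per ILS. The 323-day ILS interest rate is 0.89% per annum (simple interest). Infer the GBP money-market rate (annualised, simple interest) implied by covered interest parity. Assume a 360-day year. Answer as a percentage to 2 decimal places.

T = 323/360 years.
F/S = 0.293288/0.28633 = 1.0243006 = (growth of GBP) / (growth of ILS).
ILS growth factor: 1 + 0.0089×323/360 = 1.0079853.
That pins the GBP growth at 1.0324799.
r = (1.0324799 − 1)/(323/360) = 0.036201 → 3.62%.

3.62%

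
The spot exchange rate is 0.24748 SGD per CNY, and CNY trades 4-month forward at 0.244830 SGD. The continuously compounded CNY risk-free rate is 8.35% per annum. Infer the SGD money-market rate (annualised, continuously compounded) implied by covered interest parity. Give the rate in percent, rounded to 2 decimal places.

5.12%

T = 4/12 years.
F/S = 0.24483/0.24748 = 0.9892921 = (growth of SGD) / (growth of CNY).
CNY growth factor: e^(0.0835×4/12) = 1.0282243.
That pins the SGD growth at 1.0172142.
Take logs: ln 1.0172142 / (4/12) = 0.051203, so 5.12%.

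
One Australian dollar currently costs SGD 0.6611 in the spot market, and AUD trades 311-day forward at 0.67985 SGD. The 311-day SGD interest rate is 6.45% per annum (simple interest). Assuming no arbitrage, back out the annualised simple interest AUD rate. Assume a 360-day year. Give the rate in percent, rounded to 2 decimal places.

T = 311/360 years.
F/S = 0.67985/0.6611 = 1.0283618 = (growth of SGD) / (growth of AUD).
SGD growth factor: 1 + 0.0645×311/360 = 1.0557208.
That pins the AUD growth at 1.0266044.
r = (1.0266044 − 1)/(311/360) = 0.030796 → 3.08%.

3.08%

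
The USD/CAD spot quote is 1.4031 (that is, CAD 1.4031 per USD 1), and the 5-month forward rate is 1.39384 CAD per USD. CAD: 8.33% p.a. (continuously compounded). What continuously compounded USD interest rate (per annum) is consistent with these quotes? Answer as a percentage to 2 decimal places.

9.92%

T = 5/12 years.
By CIP, F/S equals the CAD-to-USD growth ratio: 1.39384/1.4031 = 0.9934003.
The CAD side grows by e^(0.0833×5/12) = 1.0353177.
Hence g_USD = 1.0421959.
Take logs: ln 1.0421959 / (5/12) = 0.099192, so 9.92%.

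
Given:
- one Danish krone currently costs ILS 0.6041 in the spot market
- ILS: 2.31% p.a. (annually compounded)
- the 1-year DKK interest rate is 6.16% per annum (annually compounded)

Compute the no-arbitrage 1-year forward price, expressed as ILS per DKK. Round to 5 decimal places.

T = 1 year.
ILS growth factor: (1 + 0.0231)^1 = 1.023100.
Growth of 1 DKK over T: (1 + 0.0616)^1 = 1.061600.
CIP: F = S · (grow ILS)/(grow DKK) = 0.6041 × 1.023100/1.061600 = 0.5821917 ILS per DKK.

0.58219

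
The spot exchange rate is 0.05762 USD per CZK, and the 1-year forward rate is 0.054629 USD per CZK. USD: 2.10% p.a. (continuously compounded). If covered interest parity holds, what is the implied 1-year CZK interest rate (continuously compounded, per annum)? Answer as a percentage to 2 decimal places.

7.43%

T = 1 year.
By CIP, F/S equals the USD-to-CZK growth ratio: 0.054629/0.05762 = 0.9480909.
USD growth factor: e^(0.0210×1) = 1.0212221.
So the CZK growth factor = 1.0771352.
Take logs: ln 1.0771352 / 1 = 0.074305, so 7.43%.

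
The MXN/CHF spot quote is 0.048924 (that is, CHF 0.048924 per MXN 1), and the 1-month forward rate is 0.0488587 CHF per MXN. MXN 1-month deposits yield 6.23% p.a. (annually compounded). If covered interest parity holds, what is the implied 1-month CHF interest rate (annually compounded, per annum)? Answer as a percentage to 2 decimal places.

4.54%

T = 1/12 years.
CIP gives F = S · g_CHF/g_MXN, so g_CHF/g_MXN = 0.0488587/0.048924 = 0.9986653.
MXN growth factor: (1 + 0.0623)^(1/12) = 1.0050491.
So the CHF growth factor = 1.0037077.
r = 1.0037077^(12/1) − 1 = 0.045411 → 4.54%.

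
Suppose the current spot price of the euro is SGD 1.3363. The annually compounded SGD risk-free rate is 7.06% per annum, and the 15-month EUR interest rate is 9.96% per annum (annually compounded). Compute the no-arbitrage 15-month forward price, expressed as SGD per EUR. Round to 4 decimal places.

T = 15/12 years.
SGD growth factor: (1 + 0.0706)^(15/12) = 1.0890155.
EUR accumulates by (1 + 0.0996)^(15/12) = 1.126013.
Forward (SGD per EUR) = 1.3363 × 1.0890155 / 1.126013 = 1.292393.

1.2924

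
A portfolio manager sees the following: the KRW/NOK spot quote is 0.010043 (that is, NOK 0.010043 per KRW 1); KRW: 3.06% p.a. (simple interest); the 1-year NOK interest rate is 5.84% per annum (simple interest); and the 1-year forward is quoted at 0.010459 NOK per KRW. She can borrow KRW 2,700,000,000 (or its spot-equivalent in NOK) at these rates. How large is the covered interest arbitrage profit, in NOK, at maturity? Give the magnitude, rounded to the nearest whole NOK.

T = 1 year.
Keep in KRW, deliver into the forward: 2,700,000,000·1.030600·0.010459 = NOK 29,103,422.58.
Swap to NOK now, deposit: 2,700,000,000·0.010043·1.058400 = NOK 28,699,680.24.
The quoted forward overvalues KRW, so borrow NOK, buy KRW at spot, deposit the KRW at 3.06%, and sell the proceeds forward at 0.010459.
Arbitrage profit = |29,103,422.58 − 28,699,680.24| = NOK 403,742.

NOK 403,742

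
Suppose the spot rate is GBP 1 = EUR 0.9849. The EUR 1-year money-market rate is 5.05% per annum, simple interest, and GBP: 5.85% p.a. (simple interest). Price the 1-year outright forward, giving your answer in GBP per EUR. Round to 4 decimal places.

T = 1 year.
EUR accumulates by 1 + 0.0505×1 = 1.050500.
GBP growth factor: 1 + 0.0585×1 = 1.058500.
CIP: F = S · (grow EUR)/(grow GBP) = 0.9849 × 1.050500/1.058500 = 0.9774563 EUR per GBP.
Invert for GBP per EUR: 1 / 0.9774563 = 1.0231.

1.0231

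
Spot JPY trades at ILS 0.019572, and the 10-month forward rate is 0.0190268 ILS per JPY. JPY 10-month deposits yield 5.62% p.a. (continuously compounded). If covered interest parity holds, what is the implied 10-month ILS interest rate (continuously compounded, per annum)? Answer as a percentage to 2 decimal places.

T = 10/12 years.
F/S = 0.0190268/0.019572 = 0.9721439 = (growth of ILS) / (growth of JPY).
The JPY side grows by e^(0.0562×10/12) = 1.0479473.
Hence g_ILS = 1.0187556.
r = ln(1.0187556)/(10/12) = 0.022298 → 2.23%.

2.23%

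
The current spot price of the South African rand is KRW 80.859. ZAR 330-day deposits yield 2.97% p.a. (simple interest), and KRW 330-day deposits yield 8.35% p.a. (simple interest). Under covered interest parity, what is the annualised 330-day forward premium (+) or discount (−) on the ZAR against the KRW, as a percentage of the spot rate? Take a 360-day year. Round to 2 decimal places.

T = 330/360 years.
No-arbitrage forward: 80.859 × 1.0765417 / 1.027225 = 84.741011 KRW/ZAR.
(F − S)/S ÷ T = (84.741011 − 80.859)/80.859/(330/360) = 0.052374 → 5.24%.

+5.24%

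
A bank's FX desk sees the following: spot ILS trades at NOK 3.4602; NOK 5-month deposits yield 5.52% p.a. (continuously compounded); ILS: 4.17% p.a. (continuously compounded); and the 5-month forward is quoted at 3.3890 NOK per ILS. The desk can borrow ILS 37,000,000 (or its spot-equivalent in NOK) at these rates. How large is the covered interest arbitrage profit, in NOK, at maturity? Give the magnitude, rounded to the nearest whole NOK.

T = 5/12 years.
Route A — deposit ILS, sell forward: 37,000,000 × 1.01752682335 × 3.3890 = NOK 127,590,740.96.
Route B — convert at spot, deposit NOK: 37,000,000 × 3.4602 × 1.02326653955 = NOK 131,006,154.57.
The quoted forward undervalues ILS, so borrow ILS, convert to NOK at spot, deposit the NOK at 5.52%, and buy ILS forward at 3.3890 to cover the loan.
Profit = 131,006,154.57 − 127,590,740.96 = NOK 3,415,414.

NOK 3,415,414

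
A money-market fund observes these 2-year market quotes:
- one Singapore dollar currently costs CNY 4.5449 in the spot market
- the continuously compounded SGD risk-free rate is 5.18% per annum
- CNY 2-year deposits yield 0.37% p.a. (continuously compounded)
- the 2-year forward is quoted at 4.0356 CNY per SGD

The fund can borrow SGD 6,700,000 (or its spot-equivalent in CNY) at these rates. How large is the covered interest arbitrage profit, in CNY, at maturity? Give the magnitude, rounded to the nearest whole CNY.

CNY 687,046

T = 2 years.
Invest the SGD and cover forward: 6,700,000 × 1.1091567035 × 4.0356 = CNY 29,989,955.71.
Convert at spot and invest in CNY: 6,700,000 × 4.5449 × 1.0074274477 = CNY 30,677,001.95.
The quoted forward undervalues SGD, so borrow SGD, convert to CNY at spot, deposit the CNY at 0.37%, and buy SGD forward at 4.0356 to cover the loan.
The gap between the two covered legs is CNY 687,046.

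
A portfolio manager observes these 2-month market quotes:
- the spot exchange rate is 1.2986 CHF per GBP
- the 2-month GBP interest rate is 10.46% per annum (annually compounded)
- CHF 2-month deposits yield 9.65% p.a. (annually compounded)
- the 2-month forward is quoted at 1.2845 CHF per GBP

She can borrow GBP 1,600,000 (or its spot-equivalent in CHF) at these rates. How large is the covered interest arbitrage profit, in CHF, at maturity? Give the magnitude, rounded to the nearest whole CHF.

CHF 20,347

T = 2/12 years.
Keep in GBP, deliver into the forward: 1,600,000·1.016718767·1.2845 = CHF 2,089,560.41.
Swap to CHF now, deposit: 1,600,000·1.2986·1.015472358 = CHF 2,109,907.85.
The quoted forward undervalues GBP, so borrow GBP, convert to CHF at spot, deposit the CHF at 9.65%, and buy GBP forward at 1.2845 to cover the loan.
Profit = 2,109,907.85 − 2,089,560.41 = CHF 20,347.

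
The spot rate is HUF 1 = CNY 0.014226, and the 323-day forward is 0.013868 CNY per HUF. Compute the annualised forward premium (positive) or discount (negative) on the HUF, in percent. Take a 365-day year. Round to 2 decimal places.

T = 323/365 years.
(F − S)/S = (0.013868 − 0.014226)/0.014226 = -0.0251652.
Annualise by dividing by T: -0.0251652 / (323/365) = -0.028437 → -2.84%.

-2.84%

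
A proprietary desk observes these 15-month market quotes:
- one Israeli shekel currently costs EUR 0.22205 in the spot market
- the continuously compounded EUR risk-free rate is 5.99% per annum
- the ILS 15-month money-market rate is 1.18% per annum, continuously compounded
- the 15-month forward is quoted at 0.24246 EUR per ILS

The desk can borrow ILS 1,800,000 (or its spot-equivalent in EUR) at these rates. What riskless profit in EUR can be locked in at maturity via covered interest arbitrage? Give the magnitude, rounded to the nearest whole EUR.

T = 15/12 years.
Route A — deposit ILS, sell forward: 1,800,000 × 1.01485932 × 0.24246 = EUR 442,913.02.
Route B — convert at spot, deposit EUR: 1,800,000 × 0.22205 × 1.07774942 = EUR 430,765.67.
The quoted forward overvalues ILS, so borrow EUR, buy ILS at spot, deposit the ILS at 1.18%, and sell the proceeds forward at 0.24246.
The gap between the two covered legs is EUR 12,147.

EUR 12,147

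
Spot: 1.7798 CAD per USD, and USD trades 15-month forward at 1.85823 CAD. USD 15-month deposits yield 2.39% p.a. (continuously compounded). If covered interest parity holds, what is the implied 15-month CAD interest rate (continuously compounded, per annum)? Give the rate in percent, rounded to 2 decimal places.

T = 15/12 years.
F/S = 1.85823/1.7798 = 1.0440667 = (growth of CAD) / (growth of USD).
The USD side grows by e^(0.0239×15/12) = 1.0303257.
That pins the CAD growth at 1.0757288.
Take logs: ln 1.0757288 / (15/12) = 0.058399, so 5.84%.

5.84%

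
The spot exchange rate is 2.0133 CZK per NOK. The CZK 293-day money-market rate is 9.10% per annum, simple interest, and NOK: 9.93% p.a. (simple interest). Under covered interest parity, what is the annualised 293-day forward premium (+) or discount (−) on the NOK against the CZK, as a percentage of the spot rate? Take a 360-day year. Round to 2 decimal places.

-0.77%

T = 293/360 years.
CIP forward (CZK per NOK) = 2.0133 × 1.0740639/1.0808192 = 2.0007165.
Annualised premium = (F − S)/S × (1/T) = (2.0007165 − 2.0133)/2.0133 ÷ (293/360) = -0.77%.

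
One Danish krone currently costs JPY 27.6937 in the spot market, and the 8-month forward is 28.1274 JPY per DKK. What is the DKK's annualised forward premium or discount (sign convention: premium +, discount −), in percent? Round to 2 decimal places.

T = 8/12 years.
DKK trades forward at +1.56606% vs spot over the period.
Annualise by dividing by T: 0.0156606 / (8/12) = 0.023491 → 2.35%.

+2.35%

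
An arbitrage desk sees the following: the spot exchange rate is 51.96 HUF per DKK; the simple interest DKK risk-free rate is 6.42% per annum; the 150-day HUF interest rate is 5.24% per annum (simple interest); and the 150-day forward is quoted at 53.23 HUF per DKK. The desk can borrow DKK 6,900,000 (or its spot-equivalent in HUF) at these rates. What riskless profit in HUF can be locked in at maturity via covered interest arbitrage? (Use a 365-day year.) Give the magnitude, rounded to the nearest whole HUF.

HUF 10,732,795

T = 150/365 years.
Route A — deposit DKK, sell forward: 6,900,000 × 1.02638356164 × 53.23 = HUF 376,977,339.20.
Route B — convert at spot, deposit HUF: 6,900,000 × 51.96 × 1.02153424658 = HUF 366,244,544.22.
The quoted forward overvalues DKK, so borrow HUF, buy DKK at spot, deposit the DKK at 6.42%, and sell the proceeds forward at 53.23.
Profit = 376,977,339.20 − 366,244,544.22 = HUF 10,732,795.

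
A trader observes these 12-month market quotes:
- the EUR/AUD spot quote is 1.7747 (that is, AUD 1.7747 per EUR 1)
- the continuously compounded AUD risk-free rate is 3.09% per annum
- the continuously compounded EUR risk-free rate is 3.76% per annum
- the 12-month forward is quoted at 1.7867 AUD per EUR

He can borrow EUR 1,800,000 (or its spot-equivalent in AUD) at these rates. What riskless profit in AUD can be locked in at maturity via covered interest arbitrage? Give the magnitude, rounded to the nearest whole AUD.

T = 1 year.
Keep in EUR, deliver into the forward: 1,800,000·1.038315823·1.7867 = AUD 3,339,285.99.
Swap to AUD now, deposit: 1,800,000·1.7747·1.03138236 = AUD 3,294,709.69.
The quoted forward overvalues EUR, so borrow AUD, buy EUR at spot, deposit the EUR at 3.76%, and sell the proceeds forward at 1.7867.
The gap between the two covered legs is AUD 44,576.

AUD 44,576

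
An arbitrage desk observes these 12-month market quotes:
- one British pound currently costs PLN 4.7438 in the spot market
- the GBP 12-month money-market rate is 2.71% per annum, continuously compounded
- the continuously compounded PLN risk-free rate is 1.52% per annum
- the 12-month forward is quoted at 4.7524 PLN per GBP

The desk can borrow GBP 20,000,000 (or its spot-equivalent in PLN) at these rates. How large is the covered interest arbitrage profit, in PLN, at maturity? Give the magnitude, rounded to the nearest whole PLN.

T = 1 year.
Route A — deposit GBP, sell forward: 20,000,000 × 1.0274705447 × 4.7524 = PLN 97,659,020.33.
Route B — convert at spot, deposit PLN: 20,000,000 × 4.7438 × 1.0153161075 = PLN 96,329,131.02.
The quoted forward overvalues GBP, so borrow PLN, buy GBP at spot, deposit the GBP at 2.71%, and sell the proceeds forward at 4.7524.
Profit = 97,659,020.33 − 96,329,131.02 = PLN 1,329,889.

PLN 1,329,889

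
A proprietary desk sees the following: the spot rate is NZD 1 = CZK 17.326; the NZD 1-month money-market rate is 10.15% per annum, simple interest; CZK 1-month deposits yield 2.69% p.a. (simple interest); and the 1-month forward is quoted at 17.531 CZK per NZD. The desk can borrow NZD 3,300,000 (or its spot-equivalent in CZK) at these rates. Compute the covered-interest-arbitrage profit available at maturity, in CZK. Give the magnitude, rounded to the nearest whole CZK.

CZK 1,037,665

T = 1/12 years.
Route A — deposit NZD, sell forward: 3,300,000 × 1.0084583333 × 17.531 = CZK 58,341,634.04.
Route B — convert at spot, deposit CZK: 3,300,000 × 17.326 × 1.0022416667 = CZK 57,303,969.09.
The quoted forward overvalues NZD, so borrow CZK, buy NZD at spot, deposit the NZD at 10.15%, and sell the proceeds forward at 17.531.
Arbitrage profit = |58,341,634.04 − 57,303,969.09| = CZK 1,037,665.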